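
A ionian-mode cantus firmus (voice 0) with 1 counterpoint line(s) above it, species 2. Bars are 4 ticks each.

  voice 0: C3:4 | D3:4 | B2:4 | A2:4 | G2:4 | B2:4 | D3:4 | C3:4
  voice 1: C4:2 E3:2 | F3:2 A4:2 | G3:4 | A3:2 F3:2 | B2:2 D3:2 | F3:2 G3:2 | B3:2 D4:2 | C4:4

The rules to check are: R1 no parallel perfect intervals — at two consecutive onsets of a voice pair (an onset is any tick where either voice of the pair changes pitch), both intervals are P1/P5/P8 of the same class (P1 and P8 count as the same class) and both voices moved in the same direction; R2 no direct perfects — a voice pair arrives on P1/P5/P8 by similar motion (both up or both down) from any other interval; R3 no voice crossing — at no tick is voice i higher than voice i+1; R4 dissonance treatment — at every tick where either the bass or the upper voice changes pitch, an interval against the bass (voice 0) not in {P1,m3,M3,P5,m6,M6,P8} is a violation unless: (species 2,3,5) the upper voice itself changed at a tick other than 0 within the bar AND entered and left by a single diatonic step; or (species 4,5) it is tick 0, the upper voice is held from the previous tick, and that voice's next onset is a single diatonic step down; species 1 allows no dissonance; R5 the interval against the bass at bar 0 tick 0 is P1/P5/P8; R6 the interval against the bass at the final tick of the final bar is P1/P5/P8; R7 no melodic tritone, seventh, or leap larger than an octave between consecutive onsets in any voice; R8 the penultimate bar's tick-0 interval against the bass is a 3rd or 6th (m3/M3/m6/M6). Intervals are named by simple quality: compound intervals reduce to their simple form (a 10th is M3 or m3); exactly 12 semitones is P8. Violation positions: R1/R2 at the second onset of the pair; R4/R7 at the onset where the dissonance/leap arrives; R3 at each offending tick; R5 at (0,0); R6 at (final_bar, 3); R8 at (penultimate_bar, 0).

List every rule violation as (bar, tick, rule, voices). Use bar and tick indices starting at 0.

(1, 2, R7, (1,))
(2, 0, R7, (1,))
(4, 0, R7, (1,))
(5, 0, R4, (0, 1))
(7, 0, R1, (0, 1))

bar 0: v0=C3 v1=C4 downbeat P8
bar 1: v0=D3 v1=F3 downbeat m3
bar 2: v0=B2 v1=G3 downbeat m6
bar 3: v0=A2 v1=A3 downbeat P8
bar 4: v0=G2 v1=B2 downbeat M3
bar 5: v0=B2 v1=F3 downbeat TT
bar 6: v0=D3 v1=B3 downbeat M6
bar 7: v0=C3 v1=C4 downbeat P8
  -> R7 @ bar 1 tick 2 v(1,): F3->A4 leap 16st
  -> R7 @ bar 2 tick 0 v(1,): A4->G3 leap 14st
  -> R7 @ bar 4 tick 0 v(1,): F3->B2 leap 6st
  -> R4 @ bar 5 tick 0 v(0, 1): B2/F3 TT untreated
  -> R1 @ bar 7 tick 0 v(0, 1): D3/D4 P8 -> C3/C4 P8 similar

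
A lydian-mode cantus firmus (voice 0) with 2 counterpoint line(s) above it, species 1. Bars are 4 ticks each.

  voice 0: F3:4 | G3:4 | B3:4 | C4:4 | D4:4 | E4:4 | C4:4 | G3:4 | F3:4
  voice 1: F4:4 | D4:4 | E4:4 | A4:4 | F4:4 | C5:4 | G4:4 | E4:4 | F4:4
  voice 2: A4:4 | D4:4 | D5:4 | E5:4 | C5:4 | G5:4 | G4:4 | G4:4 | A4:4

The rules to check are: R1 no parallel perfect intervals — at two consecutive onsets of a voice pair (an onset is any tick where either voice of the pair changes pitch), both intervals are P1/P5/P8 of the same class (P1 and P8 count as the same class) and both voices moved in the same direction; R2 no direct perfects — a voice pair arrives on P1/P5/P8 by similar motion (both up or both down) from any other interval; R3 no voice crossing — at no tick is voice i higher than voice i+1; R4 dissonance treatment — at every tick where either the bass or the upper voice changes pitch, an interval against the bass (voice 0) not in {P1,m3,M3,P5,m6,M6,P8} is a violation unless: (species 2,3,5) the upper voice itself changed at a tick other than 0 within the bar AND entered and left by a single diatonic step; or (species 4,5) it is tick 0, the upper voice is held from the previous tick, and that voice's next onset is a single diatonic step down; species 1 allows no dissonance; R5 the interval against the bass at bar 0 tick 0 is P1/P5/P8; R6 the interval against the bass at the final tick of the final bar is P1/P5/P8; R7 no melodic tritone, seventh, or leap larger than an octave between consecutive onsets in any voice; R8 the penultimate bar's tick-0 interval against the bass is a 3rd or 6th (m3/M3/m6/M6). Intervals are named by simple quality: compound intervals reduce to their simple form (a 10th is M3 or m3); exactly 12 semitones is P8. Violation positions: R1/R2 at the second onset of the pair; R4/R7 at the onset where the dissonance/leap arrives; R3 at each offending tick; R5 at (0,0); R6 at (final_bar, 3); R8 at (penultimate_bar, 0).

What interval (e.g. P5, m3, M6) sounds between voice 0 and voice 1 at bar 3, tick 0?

voice 0=C4 voice 1=A4 -> M6

M6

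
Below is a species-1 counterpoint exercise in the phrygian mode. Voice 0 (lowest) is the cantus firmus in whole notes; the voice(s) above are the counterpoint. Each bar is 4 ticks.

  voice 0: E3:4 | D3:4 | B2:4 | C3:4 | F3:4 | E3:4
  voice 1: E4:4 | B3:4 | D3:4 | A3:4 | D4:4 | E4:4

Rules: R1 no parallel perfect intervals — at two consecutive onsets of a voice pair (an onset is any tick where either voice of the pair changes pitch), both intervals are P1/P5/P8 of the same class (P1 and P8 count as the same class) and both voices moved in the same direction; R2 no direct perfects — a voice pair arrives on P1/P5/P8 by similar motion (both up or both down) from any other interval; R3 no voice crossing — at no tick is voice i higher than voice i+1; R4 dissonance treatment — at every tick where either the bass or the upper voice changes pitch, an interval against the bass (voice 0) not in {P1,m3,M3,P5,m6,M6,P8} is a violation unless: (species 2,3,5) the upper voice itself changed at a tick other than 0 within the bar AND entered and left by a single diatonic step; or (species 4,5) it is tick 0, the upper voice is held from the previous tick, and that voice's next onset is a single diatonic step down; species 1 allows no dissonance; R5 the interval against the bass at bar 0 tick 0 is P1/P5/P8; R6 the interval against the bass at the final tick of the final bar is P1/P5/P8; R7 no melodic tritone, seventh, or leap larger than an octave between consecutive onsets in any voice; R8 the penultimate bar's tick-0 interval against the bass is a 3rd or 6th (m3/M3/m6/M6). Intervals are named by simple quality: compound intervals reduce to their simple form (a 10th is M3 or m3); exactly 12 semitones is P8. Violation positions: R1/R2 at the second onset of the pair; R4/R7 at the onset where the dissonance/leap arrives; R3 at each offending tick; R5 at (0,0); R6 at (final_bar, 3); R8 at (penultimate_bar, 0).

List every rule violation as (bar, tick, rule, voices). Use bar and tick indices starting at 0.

bar 0: v0=E3 v1=E4 downbeat P8
bar 1: v0=D3 v1=B3 downbeat M6
bar 2: v0=B2 v1=D3 downbeat m3
bar 3: v0=C3 v1=A3 downbeat M6
bar 4: v0=F3 v1=D4 downbeat M6
bar 5: v0=E3 v1=E4 downbeat P8

No violations across 6 bars (E3..E3 vs E4..E4).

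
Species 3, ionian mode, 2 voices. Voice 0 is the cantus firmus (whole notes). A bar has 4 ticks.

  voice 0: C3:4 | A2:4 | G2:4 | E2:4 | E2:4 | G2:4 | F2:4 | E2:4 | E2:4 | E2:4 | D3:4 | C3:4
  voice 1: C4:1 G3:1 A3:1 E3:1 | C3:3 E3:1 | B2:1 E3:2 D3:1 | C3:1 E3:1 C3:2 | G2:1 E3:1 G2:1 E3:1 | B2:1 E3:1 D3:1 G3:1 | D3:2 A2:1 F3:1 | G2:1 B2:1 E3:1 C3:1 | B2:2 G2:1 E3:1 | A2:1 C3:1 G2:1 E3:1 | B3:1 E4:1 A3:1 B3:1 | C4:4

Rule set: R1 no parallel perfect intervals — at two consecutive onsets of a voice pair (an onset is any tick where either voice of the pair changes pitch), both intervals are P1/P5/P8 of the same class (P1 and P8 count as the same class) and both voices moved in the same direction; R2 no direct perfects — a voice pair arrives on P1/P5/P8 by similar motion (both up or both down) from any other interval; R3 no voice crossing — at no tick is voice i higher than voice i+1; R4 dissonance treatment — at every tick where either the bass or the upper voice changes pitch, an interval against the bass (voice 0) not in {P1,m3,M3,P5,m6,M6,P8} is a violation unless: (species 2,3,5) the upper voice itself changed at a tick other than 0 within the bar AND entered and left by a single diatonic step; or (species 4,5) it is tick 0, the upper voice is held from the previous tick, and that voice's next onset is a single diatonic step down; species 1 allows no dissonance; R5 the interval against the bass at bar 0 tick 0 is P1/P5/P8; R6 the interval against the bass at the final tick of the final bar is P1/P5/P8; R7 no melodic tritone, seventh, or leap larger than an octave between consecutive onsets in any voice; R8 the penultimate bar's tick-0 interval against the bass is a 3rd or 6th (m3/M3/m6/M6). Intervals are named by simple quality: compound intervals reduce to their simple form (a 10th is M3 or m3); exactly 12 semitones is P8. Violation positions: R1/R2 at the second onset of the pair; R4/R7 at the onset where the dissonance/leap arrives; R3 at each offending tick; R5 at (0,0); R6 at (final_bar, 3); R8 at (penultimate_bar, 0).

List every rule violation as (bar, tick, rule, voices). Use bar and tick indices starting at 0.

(7, 0, R7, (1,))
(9, 0, R4, (0, 1))
(10, 0, R7, (0,))
(10, 1, R4, (0, 1))

bar 0: v0=C3 v1=C4 downbeat P8
bar 1: v0=A2 v1=C3 downbeat m3
bar 2: v0=G2 v1=B2 downbeat M3
bar 3: v0=E2 v1=C3 downbeat m6
bar 4: v0=E2 v1=G2 downbeat m3
bar 5: v0=G2 v1=B2 downbeat M3
bar 6: v0=F2 v1=D3 downbeat M6
bar 7: v0=E2 v1=G2 downbeat m3
bar 8: v0=E2 v1=B2 downbeat P5
bar 9: v0=E2 v1=A2 downbeat P4
bar 10: v0=D3 v1=B3 downbeat M6
bar 11: v0=C3 v1=C4 downbeat P8
  -> R7 @ bar 7 tick 0 v(1,): F3->G2 leap 10st
  -> R4 @ bar 9 tick 0 v(0, 1): E2/A2 P4 untreated
  -> R7 @ bar 10 tick 0 v(0,): E2->D3 leap 10st
  -> R4 @ bar 10 tick 1 v(0, 1): D3/E4 M2 untreated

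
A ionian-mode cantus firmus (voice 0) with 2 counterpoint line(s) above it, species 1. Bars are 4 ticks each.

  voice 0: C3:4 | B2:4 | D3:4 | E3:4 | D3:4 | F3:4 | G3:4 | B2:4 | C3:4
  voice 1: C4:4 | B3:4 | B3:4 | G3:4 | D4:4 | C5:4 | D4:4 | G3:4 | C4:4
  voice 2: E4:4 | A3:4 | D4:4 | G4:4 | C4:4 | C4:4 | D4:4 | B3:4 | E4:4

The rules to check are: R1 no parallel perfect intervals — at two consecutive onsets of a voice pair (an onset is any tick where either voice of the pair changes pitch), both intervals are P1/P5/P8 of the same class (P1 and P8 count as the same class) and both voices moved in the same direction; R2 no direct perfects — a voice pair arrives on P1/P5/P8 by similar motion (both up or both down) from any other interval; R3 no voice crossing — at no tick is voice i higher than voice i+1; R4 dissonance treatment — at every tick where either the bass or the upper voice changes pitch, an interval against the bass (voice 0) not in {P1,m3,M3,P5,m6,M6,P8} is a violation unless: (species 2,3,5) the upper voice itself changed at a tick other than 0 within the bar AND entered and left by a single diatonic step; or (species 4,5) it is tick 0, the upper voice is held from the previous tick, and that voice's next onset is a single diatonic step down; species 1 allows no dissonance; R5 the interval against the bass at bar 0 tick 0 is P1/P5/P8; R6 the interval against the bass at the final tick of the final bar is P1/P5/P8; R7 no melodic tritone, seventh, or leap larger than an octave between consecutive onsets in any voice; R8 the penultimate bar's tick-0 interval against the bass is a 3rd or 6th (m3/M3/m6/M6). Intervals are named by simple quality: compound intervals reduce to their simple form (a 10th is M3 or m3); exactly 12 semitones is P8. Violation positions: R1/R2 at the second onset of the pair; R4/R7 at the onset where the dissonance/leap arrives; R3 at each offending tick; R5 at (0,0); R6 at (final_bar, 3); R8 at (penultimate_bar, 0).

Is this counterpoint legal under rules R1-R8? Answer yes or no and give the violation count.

No (25 violations)

bar 0: v0=C3 v1=C4 v2=E4 (M3)
bar 1: v0=B2 v1=B3 v2=A3 (m7)
bar 2: v0=D3 v1=B3 v2=D4 (P8)
bar 3: v0=E3 v1=G3 v2=G4 (m3)
bar 4: v0=D3 v1=D4 v2=C4 (m7)
bar 5: v0=F3 v1=C5 v2=C4 (P5)
bar 6: v0=G3 v1=D4 v2=D4 (P5)
bar 7: v0=B2 v1=G3 v2=B3 (P8)
bar 8: v0=C3 v1=C4 v2=E4 (M3)
  R5 @ bar0.0: opens on M3
  R1 @ bar1.0: C3/C4 P8 -> B2/B3 P8 similar
  R3 @ bar1.0: B3 above A3
  R4 @ bar1.0: B2/A3 m7 untreated
  R3 @ bar1.1: B3 above A3
  R3 @ bar1.2: B3 above A3
  R3 @ bar1.3: B3 above A3
  R2 @ bar2.0: B2/A3 m7 -> D3/D4 P8 similar
  R3 @ bar4.0: D4 above C4
  R4 @ bar4.0: D3/C4 m7 untreated
  R3 @ bar4.1: D4 above C4
  R3 @ bar4.2: D4 above C4
  R3 @ bar4.3: D4 above C4
  R2 @ bar5.0: D3/D4 P8 -> F3/C5 P5 similar
  R3 @ bar5.0: C5 above C4
  R7 @ bar5.0: D4->C5 leap 10st
  R3 @ bar5.1: C5 above C4
  R3 @ bar5.2: C5 above C4
  R3 @ bar5.3: C5 above C4
  R1 @ bar6.0: F3/C4 P5 -> G3/D4 P5 similar
  R7 @ bar6.0: C5->D4 leap 10st
  R2 @ bar7.0: G3/D4 P5 -> B2/B3 P8 similar
  R8 @ bar7.0: penult P8 not 3rd/6th
  R2 @ bar8.0: B2/G3 m6 -> C3/C4 P8 similar
  R6 @ bar8.3: closes on M3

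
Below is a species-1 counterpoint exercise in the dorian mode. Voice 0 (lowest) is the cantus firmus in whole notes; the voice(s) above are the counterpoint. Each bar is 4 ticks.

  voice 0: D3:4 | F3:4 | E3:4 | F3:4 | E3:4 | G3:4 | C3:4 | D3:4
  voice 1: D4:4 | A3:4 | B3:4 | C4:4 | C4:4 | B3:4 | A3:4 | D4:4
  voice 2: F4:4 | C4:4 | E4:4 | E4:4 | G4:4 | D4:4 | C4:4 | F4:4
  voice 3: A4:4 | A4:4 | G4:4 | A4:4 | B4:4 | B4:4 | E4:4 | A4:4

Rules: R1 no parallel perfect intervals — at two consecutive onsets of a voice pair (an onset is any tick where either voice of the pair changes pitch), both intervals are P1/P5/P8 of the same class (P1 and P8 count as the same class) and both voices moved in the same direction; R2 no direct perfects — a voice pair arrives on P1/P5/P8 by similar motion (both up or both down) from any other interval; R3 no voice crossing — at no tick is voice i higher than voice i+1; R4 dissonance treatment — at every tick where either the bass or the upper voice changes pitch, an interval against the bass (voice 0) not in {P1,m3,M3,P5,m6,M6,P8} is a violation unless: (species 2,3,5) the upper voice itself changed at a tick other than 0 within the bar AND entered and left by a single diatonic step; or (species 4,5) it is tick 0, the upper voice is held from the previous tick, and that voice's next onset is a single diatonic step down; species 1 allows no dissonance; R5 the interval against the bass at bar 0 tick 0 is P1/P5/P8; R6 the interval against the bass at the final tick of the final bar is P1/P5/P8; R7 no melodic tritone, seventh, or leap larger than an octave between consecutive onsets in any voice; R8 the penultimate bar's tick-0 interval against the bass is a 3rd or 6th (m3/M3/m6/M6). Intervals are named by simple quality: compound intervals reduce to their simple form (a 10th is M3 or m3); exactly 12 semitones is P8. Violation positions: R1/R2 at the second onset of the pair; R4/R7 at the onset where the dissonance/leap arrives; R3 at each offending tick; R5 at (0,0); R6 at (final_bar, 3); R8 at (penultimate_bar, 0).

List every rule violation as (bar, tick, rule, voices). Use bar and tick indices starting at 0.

bar 0: v0=D3 v1=D4 v2=F4 v3=A4 downbeat P5
bar 1: v0=F3 v1=A3 v2=C4 v3=A4 downbeat M3
bar 2: v0=E3 v1=B3 v2=E4 v3=G4 downbeat m3
bar 3: v0=F3 v1=C4 v2=E4 v3=A4 downbeat M3
bar 4: v0=E3 v1=C4 v2=G4 v3=B4 downbeat P5
bar 5: v0=G3 v1=B3 v2=D4 v3=B4 downbeat M3
bar 6: v0=C3 v1=A3 v2=C4 v3=E4 downbeat M3
bar 7: v0=D3 v1=D4 v2=F4 v3=A4 downbeat P5
  -> R5 @ bar 0 tick 0 v(0, 2): opens on m3
  -> R1 @ bar 3 tick 0 v(0, 1): E3/B3 P5 -> F3/C4 P5 similar
  -> R4 @ bar 3 tick 0 v(0, 2): F3/E4 M7 untreated
  -> R2 @ bar 6 tick 0 v(0, 2): G3/D4 P5 -> C3/C4 P8 similar
  -> R2 @ bar 6 tick 0 v(1, 3): B3/B4 P8 -> A3/E4 P5 similar
  -> R8 @ bar 6 tick 0 v(0, 2): penult P8 not 3rd/6th
  -> R1 @ bar 7 tick 0 v(1, 3): A3/E4 P5 -> D4/A4 P5 similar
  -> R2 @ bar 7 tick 0 v(0, 1): C3/A3 M6 -> D3/D4 P8 similar
  -> R2 @ bar 7 tick 0 v(0, 3): C3/E4 M3 -> D3/A4 P5 similar
  -> R6 @ bar 7 tick 3 v(0, 2): closes on m3

(0, 0, R5, (0, 2))
(3, 0, R1, (0, 1))
(3, 0, R4, (0, 2))
(6, 0, R2, (0, 2))
(6, 0, R2, (1, 3))
(6, 0, R8, (0, 2))
(7, 0, R1, (1, 3))
(7, 0, R2, (0, 1))
(7, 0, R2, (0, 3))
(7, 3, R6, (0, 2))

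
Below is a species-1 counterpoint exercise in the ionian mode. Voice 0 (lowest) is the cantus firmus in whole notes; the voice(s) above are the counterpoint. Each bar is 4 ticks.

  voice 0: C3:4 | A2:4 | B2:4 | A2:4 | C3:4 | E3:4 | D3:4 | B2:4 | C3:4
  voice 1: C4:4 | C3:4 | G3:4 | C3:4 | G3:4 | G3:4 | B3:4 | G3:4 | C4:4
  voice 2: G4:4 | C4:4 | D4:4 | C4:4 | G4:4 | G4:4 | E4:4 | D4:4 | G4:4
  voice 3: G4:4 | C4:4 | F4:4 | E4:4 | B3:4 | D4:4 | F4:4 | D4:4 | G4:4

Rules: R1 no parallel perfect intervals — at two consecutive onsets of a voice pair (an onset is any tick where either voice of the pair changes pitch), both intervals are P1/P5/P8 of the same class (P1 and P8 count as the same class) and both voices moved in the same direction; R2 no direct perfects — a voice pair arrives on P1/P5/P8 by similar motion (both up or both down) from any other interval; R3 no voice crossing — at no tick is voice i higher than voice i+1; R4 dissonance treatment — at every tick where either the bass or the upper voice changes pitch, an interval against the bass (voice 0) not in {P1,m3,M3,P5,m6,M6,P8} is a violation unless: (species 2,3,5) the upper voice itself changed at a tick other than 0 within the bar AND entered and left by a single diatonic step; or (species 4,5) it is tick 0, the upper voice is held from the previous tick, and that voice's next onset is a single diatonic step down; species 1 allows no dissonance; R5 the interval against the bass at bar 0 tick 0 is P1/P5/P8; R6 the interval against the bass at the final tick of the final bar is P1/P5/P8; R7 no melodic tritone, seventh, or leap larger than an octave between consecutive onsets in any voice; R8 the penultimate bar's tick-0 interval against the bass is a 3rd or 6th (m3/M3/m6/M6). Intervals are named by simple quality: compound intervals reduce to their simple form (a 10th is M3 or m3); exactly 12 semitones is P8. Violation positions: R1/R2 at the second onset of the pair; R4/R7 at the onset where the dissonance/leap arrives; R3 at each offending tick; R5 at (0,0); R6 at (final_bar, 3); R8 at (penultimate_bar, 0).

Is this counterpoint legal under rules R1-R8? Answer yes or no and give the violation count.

No (30 violations)

bar 0: v0=C3 v1=C4 v2=G4 v3=G4 (P5)
bar 1: v0=A2 v1=C3 v2=C4 v3=C4 (m3)
bar 2: v0=B2 v1=G3 v2=D4 v3=F4 (TT)
bar 3: v0=A2 v1=C3 v2=C4 v3=E4 (P5)
bar 4: v0=C3 v1=G3 v2=G4 v3=B3 (M7)
bar 5: v0=E3 v1=G3 v2=G4 v3=D4 (m7)
bar 6: v0=D3 v1=B3 v2=E4 v3=F4 (m3)
bar 7: v0=B2 v1=G3 v2=D4 v3=D4 (m3)
bar 8: v0=C3 v1=C4 v2=G4 v3=G4 (P5)
  R1 @ bar1.0: G4/G4 P1 -> C4/C4 P1 similar
  R2 @ bar1.0: C4/G4 P5 -> C3/C4 P8 similar
  R2 @ bar1.0: C4/G4 P5 -> C3/C4 P8 similar
  R2 @ bar2.0: C3/C4 P8 -> G3/D4 P5 similar
  R4 @ bar2.0: B2/F4 TT untreated
  R2 @ bar3.0: B2/F4 TT -> A2/E4 P5 similar
  R2 @ bar3.0: G3/D4 P5 -> C3/C4 P8 similar
  R1 @ bar4.0: C3/C4 P8 -> G3/G4 P8 similar
  R2 @ bar4.0: A2/C3 m3 -> C3/G3 P5 similar
  R2 @ bar4.0: A2/C4 m3 -> C3/G4 P5 similar
  R3 @ bar4.0: G4 above B3
  R4 @ bar4.0: C3/B3 M7 untreated
  R3 @ bar4.1: G4 above B3
  R3 @ bar4.2: G4 above B3
  R3 @ bar4.3: G4 above B3
  R3 @ bar5.0: G4 above D4
  R4 @ bar5.0: E3/D4 m7 untreated
  R3 @ bar5.1: G4 above D4
  R3 @ bar5.2: G4 above D4
  R3 @ bar5.3: G4 above D4
  R4 @ bar6.0: D3/E4 M2 untreated
  R2 @ bar7.0: B3/E4 P4 -> G3/D4 P5 similar
  R2 @ bar7.0: B3/F4 TT -> G3/D4 P5 similar
  R2 @ bar7.0: E4/F4 m2 -> D4/D4 P1 similar
  R1 @ bar8.0: G3/D4 P5 -> C4/G4 P5 similar
  R1 @ bar8.0: G3/D4 P5 -> C4/G4 P5 similar
  R1 @ bar8.0: D4/D4 P1 -> G4/G4 P1 similar
  R2 @ bar8.0: B2/G3 m6 -> C3/C4 P8 similar
  R2 @ bar8.0: B2/D4 m3 -> C3/G4 P5 similar
  R2 @ bar8.0: B2/D4 m3 -> C3/G4 P5 similar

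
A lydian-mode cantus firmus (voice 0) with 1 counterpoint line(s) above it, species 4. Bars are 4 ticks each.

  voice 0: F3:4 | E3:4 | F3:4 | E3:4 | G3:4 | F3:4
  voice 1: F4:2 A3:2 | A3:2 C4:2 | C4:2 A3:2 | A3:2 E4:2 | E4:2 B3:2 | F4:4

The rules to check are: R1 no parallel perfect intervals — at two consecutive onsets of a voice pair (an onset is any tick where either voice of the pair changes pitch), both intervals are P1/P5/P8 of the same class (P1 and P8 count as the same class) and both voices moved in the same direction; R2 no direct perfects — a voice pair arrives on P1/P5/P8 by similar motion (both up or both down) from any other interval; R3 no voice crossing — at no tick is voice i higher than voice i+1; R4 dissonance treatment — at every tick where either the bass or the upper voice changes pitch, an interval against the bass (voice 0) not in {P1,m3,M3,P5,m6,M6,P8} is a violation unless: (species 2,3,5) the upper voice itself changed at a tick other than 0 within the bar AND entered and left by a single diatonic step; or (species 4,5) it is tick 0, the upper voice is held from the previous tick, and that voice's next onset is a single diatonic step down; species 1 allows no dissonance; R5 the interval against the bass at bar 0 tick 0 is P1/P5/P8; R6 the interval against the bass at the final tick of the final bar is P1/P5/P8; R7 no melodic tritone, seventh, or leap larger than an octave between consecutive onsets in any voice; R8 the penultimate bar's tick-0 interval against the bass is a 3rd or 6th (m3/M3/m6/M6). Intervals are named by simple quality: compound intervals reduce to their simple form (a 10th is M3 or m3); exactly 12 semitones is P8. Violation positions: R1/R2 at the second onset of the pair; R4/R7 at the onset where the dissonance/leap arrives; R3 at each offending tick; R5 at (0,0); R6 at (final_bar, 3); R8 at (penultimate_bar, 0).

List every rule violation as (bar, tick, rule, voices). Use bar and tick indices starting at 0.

(1, 0, R4, (0, 1))
(3, 0, R4, (0, 1))
(5, 0, R7, (1,))

bar 0: v0=F3 v1=F4 downbeat P8
bar 1: v0=E3 v1=A3 downbeat P4
bar 2: v0=F3 v1=C4 downbeat P5
bar 3: v0=E3 v1=A3 downbeat P4
bar 4: v0=G3 v1=E4 downbeat M6
bar 5: v0=F3 v1=F4 downbeat P8
  -> R4 @ bar 1 tick 0 v(0, 1): E3/A3 P4 untreated
  -> R4 @ bar 3 tick 0 v(0, 1): E3/A3 P4 untreated
  -> R7 @ bar 5 tick 0 v(1,): B3->F4 leap 6st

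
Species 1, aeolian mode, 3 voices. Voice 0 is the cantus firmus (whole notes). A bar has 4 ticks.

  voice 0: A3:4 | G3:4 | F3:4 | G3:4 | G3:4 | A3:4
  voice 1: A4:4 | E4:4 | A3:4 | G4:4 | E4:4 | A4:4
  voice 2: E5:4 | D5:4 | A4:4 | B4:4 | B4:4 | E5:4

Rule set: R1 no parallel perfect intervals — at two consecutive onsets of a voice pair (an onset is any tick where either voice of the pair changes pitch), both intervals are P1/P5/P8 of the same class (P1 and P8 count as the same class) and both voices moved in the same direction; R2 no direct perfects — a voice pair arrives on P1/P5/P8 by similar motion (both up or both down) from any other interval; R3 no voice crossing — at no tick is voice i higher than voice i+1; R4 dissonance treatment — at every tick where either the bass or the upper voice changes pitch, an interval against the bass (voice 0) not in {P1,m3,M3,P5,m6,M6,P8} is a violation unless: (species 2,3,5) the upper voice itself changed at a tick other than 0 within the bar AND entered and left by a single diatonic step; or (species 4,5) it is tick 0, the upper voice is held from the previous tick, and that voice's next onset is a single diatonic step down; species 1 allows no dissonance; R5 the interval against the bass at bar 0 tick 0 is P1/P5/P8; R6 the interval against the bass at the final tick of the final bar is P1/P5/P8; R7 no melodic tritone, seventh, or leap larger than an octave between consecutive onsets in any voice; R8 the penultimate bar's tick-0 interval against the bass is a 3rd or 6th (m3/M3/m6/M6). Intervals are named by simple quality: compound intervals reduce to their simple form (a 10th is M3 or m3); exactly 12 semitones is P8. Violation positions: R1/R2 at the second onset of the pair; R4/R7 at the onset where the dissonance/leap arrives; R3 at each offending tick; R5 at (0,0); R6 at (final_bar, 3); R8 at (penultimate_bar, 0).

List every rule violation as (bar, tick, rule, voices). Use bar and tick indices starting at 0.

(1, 0, R1, (0, 2))
(2, 0, R2, (1, 2))
(3, 0, R2, (0, 1))
(3, 0, R7, (1,))
(5, 0, R1, (1, 2))
(5, 0, R2, (0, 1))
(5, 0, R2, (0, 2))

bar 0: v0=A3 v1=A4 v2=E5 downbeat P5
bar 1: v0=G3 v1=E4 v2=D5 downbeat P5
bar 2: v0=F3 v1=A3 v2=A4 downbeat M3
bar 3: v0=G3 v1=G4 v2=B4 downbeat M3
bar 4: v0=G3 v1=E4 v2=B4 downbeat M3
bar 5: v0=A3 v1=A4 v2=E5 downbeat P5
  -> R1 @ bar 1 tick 0 v(0, 2): A3/E5 P5 -> G3/D5 P5 similar
  -> R2 @ bar 2 tick 0 v(1, 2): E4/D5 m7 -> A3/A4 P8 similar
  -> R2 @ bar 3 tick 0 v(0, 1): F3/A3 M3 -> G3/G4 P8 similar
  -> R7 @ bar 3 tick 0 v(1,): A3->G4 leap 10st
  -> R1 @ bar 5 tick 0 v(1, 2): E4/B4 P5 -> A4/E5 P5 similar
  -> R2 @ bar 5 tick 0 v(0, 1): G3/E4 M6 -> A3/A4 P8 similar
  -> R2 @ bar 5 tick 0 v(0, 2): G3/B4 M3 -> A3/E5 P5 similar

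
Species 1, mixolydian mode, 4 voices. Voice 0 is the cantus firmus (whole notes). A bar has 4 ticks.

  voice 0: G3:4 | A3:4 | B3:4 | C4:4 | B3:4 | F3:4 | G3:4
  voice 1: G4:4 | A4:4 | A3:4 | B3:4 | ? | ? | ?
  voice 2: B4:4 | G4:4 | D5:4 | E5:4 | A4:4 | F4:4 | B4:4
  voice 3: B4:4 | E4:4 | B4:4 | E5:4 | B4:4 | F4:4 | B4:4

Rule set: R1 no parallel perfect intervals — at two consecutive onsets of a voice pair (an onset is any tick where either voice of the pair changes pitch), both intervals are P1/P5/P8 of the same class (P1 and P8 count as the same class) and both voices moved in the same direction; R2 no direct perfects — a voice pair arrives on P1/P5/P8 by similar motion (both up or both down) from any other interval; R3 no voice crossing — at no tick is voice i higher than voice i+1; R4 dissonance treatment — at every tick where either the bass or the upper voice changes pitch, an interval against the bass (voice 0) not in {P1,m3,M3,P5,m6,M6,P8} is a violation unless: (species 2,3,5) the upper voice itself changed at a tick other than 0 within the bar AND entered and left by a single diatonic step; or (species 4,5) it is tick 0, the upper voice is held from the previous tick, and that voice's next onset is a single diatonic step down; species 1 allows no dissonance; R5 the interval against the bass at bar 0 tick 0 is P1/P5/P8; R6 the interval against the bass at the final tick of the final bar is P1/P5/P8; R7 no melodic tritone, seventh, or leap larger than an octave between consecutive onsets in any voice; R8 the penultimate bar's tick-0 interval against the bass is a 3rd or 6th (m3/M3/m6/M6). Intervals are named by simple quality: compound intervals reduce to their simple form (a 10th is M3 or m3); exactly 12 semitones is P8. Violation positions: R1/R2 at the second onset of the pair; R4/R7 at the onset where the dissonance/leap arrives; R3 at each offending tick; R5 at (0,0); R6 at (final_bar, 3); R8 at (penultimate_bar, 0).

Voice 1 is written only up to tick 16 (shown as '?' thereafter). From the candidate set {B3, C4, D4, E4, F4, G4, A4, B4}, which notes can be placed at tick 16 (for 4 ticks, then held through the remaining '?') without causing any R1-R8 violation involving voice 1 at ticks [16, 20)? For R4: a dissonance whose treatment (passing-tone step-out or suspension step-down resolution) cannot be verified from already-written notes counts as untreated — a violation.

{B3, D4, G4}

B3: legal
C4: violates R4
D4: legal
E4: violates R4
F4: violates R4,R7
G4: legal
A4: violates R4,R7
B4: violates R3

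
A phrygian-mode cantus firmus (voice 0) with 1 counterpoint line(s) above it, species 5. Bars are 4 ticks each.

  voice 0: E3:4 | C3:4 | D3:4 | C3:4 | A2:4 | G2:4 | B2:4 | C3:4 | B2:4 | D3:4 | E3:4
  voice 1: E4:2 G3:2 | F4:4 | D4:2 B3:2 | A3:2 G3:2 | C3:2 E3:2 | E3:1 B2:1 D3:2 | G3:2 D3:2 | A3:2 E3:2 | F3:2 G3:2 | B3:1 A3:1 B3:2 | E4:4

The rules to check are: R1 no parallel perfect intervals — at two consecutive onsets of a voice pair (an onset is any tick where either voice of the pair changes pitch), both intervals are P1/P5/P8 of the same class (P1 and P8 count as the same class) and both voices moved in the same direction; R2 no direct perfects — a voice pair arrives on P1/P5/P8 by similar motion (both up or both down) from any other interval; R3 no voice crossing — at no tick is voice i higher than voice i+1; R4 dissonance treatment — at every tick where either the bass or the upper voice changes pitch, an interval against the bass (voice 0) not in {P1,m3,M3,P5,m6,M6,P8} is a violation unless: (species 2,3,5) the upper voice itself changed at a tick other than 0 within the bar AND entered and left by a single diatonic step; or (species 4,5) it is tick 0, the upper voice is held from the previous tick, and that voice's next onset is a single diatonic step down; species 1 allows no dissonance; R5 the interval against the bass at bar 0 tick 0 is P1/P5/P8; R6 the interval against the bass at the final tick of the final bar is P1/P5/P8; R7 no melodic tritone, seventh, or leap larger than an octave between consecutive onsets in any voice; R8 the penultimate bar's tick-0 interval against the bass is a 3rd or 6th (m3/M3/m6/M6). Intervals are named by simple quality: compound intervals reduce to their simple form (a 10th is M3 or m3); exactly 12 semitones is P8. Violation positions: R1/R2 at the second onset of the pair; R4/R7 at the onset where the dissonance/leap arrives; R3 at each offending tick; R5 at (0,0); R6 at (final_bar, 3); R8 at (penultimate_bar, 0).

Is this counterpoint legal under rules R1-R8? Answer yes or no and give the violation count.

bar 0: v0=E3 v1=E4 (P8)
bar 1: v0=C3 v1=F4 (P4)
bar 2: v0=D3 v1=D4 (P8)
bar 3: v0=C3 v1=A3 (M6)
bar 4: v0=A2 v1=C3 (m3)
bar 5: v0=G2 v1=E3 (M6)
bar 6: v0=B2 v1=G3 (m6)
bar 7: v0=C3 v1=A3 (M6)
bar 8: v0=B2 v1=F3 (TT)
bar 9: v0=D3 v1=B3 (M6)
bar 10: v0=E3 v1=E4 (P8)
  R4 @ bar1.0: C3/F4 P4 untreated
  R7 @ bar1.0: G3->F4 leap 10st
  R4 @ bar8.0: B2/F3 TT untreated
  R2 @ bar10.0: D3/B3 M6 -> E3/E4 P8 similar

No (4 violations)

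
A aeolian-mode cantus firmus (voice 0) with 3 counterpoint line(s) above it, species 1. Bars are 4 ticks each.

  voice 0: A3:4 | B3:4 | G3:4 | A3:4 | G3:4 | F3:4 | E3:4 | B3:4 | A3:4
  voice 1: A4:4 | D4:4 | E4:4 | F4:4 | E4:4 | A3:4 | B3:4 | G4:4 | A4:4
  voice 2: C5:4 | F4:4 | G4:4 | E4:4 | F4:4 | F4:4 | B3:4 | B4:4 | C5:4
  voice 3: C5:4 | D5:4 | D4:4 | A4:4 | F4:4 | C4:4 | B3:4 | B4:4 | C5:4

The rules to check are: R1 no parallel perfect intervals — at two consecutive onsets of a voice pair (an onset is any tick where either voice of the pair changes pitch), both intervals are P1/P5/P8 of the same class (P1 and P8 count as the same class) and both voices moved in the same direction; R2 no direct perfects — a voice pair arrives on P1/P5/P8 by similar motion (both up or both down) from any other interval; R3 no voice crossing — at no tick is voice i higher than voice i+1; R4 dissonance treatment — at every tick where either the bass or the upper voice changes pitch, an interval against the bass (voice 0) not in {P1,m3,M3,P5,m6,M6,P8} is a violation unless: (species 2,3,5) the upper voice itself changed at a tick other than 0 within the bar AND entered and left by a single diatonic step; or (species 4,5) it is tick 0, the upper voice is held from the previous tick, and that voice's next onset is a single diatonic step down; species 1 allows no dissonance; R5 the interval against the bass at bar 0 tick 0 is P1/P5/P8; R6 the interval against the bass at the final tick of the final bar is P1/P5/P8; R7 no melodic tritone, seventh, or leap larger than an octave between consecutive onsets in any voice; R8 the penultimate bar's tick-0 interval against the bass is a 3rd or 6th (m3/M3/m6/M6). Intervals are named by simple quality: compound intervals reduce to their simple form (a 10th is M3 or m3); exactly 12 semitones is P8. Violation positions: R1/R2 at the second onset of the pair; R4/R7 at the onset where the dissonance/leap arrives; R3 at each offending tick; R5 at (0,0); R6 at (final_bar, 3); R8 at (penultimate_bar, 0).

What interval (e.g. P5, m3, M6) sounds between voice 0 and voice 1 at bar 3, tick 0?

voice 0=A3 voice 1=F4 -> m6

m6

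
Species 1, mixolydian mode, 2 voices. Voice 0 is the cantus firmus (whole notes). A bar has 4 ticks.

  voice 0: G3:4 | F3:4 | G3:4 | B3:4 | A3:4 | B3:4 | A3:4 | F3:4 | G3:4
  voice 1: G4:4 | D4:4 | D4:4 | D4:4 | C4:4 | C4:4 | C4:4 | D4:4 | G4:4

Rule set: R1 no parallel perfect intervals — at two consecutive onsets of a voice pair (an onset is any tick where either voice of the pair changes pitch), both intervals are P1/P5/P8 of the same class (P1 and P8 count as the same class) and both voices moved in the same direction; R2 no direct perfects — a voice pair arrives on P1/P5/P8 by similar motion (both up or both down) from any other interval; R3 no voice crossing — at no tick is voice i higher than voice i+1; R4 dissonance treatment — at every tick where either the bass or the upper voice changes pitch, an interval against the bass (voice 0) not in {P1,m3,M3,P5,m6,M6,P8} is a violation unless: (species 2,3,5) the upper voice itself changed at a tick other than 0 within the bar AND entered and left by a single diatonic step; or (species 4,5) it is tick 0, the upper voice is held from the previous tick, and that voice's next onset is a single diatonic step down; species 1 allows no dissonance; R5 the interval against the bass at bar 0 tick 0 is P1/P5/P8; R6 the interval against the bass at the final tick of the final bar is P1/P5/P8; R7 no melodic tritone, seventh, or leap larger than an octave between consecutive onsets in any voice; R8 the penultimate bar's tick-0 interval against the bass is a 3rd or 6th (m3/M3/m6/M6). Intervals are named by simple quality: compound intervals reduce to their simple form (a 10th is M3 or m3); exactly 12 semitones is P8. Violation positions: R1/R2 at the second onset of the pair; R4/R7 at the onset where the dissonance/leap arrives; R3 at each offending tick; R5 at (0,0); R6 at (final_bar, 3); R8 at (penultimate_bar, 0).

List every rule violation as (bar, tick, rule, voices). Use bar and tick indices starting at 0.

(5, 0, R4, (0, 1))
(8, 0, R2, (0, 1))

bar 0: v0=G3 v1=G4 downbeat P8
bar 1: v0=F3 v1=D4 downbeat M6
bar 2: v0=G3 v1=D4 downbeat P5
bar 3: v0=B3 v1=D4 downbeat m3
bar 4: v0=A3 v1=C4 downbeat m3
bar 5: v0=B3 v1=C4 downbeat m2
bar 6: v0=A3 v1=C4 downbeat m3
bar 7: v0=F3 v1=D4 downbeat M6
bar 8: v0=G3 v1=G4 downbeat P8
  -> R4 @ bar 5 tick 0 v(0, 1): B3/C4 m2 untreated
  -> R2 @ bar 8 tick 0 v(0, 1): F3/D4 M6 -> G3/G4 P8 similar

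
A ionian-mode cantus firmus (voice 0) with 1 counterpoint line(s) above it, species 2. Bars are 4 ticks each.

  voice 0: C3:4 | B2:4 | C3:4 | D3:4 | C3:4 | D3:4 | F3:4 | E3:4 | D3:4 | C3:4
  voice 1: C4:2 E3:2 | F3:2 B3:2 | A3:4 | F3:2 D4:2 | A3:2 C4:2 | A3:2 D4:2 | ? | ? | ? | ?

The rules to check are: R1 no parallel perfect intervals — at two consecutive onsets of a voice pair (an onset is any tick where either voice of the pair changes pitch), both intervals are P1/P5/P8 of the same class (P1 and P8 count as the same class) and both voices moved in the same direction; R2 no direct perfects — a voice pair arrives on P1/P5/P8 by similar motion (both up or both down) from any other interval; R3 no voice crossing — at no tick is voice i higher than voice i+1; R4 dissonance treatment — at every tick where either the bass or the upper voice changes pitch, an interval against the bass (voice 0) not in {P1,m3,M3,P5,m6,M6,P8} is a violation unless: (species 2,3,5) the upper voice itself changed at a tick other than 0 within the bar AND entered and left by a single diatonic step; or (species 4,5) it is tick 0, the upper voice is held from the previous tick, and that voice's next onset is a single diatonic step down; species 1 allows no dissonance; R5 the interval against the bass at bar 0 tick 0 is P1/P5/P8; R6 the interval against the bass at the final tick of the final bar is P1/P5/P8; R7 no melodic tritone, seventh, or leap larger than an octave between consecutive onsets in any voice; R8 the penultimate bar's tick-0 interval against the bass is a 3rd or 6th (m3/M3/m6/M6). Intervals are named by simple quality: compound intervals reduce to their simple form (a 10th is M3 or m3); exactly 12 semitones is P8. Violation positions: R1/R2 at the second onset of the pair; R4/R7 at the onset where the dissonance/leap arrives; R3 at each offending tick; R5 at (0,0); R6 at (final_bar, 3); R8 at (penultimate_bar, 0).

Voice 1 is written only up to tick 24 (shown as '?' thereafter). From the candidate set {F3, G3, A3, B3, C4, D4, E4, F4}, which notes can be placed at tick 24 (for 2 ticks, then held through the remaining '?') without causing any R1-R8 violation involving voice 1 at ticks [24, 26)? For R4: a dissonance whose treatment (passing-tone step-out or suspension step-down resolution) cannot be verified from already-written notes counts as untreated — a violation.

{A3, C4, D4, F3}

F3: legal
G3: violates R4
A3: legal
B3: violates R4
C4: legal
D4: legal
E4: violates R4
F4: violates R1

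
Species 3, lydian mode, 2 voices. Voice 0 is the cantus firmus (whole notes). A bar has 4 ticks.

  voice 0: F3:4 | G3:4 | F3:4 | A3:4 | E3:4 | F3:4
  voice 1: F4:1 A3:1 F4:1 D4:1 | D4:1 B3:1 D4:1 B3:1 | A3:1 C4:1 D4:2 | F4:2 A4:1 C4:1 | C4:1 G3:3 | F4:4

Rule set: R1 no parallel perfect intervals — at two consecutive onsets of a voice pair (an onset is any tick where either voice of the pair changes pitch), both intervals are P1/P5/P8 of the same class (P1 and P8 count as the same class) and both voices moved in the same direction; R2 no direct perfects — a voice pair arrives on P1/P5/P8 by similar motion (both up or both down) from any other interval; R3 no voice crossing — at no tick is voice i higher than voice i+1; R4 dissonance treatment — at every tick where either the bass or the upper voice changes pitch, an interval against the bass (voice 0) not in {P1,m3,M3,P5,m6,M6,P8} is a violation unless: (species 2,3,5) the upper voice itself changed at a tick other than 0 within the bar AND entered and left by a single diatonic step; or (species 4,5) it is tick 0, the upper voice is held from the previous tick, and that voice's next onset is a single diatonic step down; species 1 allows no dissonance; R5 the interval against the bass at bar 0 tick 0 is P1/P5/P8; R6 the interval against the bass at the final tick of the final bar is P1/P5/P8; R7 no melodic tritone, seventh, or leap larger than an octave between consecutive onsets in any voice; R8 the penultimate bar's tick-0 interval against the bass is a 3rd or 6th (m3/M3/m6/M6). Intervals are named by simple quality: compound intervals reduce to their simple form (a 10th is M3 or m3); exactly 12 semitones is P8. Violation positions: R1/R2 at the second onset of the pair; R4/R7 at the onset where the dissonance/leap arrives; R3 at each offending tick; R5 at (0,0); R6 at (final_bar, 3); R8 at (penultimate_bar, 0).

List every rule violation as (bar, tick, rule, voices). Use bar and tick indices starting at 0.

(5, 0, R2, (0, 1))
(5, 0, R7, (1,))

bar 0: v0=F3 v1=F4 downbeat P8
bar 1: v0=G3 v1=D4 downbeat P5
bar 2: v0=F3 v1=A3 downbeat M3
bar 3: v0=A3 v1=F4 downbeat m6
bar 4: v0=E3 v1=C4 downbeat m6
bar 5: v0=F3 v1=F4 downbeat P8
  -> R2 @ bar 5 tick 0 v(0, 1): E3/G3 m3 -> F3/F4 P8 similar
  -> R7 @ bar 5 tick 0 v(1,): G3->F4 leap 10st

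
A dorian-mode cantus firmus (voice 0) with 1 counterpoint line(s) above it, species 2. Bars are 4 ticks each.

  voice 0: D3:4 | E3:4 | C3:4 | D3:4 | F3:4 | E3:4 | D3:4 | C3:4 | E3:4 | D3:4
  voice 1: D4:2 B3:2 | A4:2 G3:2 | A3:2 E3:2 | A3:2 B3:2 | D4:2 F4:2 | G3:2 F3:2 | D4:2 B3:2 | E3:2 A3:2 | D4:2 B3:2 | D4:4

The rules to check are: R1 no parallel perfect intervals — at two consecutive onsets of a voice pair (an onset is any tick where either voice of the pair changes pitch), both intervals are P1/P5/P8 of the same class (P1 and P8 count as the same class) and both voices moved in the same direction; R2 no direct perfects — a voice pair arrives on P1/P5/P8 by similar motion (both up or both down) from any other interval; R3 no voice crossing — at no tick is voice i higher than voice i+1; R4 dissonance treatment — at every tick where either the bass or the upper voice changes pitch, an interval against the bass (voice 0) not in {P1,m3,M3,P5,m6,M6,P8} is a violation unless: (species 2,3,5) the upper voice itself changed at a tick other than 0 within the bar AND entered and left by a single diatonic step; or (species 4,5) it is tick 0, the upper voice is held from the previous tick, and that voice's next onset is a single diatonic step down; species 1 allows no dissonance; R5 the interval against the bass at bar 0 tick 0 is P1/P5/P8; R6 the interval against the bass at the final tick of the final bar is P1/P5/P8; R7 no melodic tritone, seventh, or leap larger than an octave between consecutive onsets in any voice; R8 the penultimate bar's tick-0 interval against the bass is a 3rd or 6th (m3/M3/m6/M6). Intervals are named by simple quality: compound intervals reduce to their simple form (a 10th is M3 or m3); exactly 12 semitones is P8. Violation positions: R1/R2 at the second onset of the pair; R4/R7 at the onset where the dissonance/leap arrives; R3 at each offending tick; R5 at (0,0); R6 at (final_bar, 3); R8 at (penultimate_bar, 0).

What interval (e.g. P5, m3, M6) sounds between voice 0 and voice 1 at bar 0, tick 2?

M6

voice 0=D3 voice 1=B3 -> M6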